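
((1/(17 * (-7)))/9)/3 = -1/3213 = -0.00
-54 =-54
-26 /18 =-13 /9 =-1.44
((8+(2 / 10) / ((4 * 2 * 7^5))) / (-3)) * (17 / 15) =-30476699 / 10084200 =-3.02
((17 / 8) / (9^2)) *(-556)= -2363 / 162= -14.59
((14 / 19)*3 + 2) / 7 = 80 / 133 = 0.60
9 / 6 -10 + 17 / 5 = -51 / 10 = -5.10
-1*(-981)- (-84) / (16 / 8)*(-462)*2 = -37827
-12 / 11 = -1.09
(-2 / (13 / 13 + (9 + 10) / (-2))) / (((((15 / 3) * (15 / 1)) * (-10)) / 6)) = -4 / 2125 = -0.00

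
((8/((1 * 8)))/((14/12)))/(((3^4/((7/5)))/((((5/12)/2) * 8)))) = 2/81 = 0.02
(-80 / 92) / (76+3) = -20 / 1817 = -0.01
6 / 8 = 3 / 4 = 0.75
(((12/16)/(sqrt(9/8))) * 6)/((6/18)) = 9 * sqrt(2) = 12.73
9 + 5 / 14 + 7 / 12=835 / 84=9.94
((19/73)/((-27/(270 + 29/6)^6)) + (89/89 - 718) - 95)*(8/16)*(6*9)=-382012465711470162931/3405888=-112162368730701.12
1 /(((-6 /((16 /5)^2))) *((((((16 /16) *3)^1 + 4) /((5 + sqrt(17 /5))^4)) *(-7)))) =72704 *sqrt(85) /18375 + 3668992 /91875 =76.41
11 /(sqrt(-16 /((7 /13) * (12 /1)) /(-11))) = 11 * sqrt(3003) /26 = 23.18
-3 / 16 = -0.19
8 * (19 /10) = 76 /5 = 15.20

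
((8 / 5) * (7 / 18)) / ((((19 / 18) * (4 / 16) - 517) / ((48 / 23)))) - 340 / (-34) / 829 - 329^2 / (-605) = 10969848053931 / 61311368525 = 178.92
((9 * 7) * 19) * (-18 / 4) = -10773 / 2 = -5386.50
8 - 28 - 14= -34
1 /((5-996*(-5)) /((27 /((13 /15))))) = 81 /12961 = 0.01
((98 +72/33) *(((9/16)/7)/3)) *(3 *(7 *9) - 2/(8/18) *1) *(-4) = -609957/308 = -1980.38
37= 37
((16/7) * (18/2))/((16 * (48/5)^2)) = 25/1792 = 0.01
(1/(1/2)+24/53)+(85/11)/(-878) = 2.44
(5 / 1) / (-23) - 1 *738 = -16979 / 23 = -738.22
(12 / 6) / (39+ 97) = 0.01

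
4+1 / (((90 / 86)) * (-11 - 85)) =3.99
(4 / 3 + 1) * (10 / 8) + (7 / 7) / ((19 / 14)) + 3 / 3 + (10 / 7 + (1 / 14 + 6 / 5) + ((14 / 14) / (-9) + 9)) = 55549 / 3420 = 16.24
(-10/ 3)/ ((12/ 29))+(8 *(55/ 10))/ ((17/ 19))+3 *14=25435/ 306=83.12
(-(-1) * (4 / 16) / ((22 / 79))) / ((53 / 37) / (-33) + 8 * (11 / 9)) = 26307 / 285256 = 0.09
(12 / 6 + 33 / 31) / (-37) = -95 / 1147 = -0.08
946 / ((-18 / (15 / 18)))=-2365 / 54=-43.80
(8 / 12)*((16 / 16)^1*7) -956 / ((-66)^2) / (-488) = 2480255 / 531432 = 4.67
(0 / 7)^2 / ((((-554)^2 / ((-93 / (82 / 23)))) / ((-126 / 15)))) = 0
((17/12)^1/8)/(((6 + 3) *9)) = 17/7776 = 0.00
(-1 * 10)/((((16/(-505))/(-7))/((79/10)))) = -279265/16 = -17454.06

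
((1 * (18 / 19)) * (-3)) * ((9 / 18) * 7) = -189 / 19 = -9.95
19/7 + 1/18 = 2.77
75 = 75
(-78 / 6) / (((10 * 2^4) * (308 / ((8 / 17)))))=-13 / 104720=-0.00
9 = 9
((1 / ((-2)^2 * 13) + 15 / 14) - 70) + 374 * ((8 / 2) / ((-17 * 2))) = -41099 / 364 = -112.91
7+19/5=54/5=10.80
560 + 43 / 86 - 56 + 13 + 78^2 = 13203 / 2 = 6601.50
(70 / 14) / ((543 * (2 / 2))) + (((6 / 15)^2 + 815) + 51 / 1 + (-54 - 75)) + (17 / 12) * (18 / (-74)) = 1480354331 / 2009100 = 736.82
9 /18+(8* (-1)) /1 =-15 /2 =-7.50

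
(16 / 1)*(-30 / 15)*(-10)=320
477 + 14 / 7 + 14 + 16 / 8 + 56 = 551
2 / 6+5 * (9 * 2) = 90.33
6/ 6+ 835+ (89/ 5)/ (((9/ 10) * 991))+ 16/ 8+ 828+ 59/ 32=476021645/ 285408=1667.86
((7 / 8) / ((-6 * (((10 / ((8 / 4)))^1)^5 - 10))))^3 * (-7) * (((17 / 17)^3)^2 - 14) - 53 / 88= -64563880897001 / 107200406016000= -0.60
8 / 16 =1 / 2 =0.50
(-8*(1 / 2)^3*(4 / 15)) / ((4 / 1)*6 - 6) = -2 / 135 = -0.01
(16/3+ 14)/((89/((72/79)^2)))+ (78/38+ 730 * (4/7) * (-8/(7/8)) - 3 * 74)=-2085890411915/517123019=-4033.64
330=330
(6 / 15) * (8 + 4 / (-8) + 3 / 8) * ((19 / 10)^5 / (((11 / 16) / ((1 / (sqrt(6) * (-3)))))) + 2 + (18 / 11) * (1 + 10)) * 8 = 504- 17332693 * sqrt(6) / 343750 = 380.49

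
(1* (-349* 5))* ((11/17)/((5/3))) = -11517/17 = -677.47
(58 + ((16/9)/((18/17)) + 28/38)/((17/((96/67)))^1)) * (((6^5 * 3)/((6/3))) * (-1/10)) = -7345896912/108205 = -67888.70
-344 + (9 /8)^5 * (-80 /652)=-459637069 /1335296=-344.22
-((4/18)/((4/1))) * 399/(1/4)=-266/3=-88.67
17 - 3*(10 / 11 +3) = 58 / 11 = 5.27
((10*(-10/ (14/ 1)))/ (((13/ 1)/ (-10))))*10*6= 30000/ 91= 329.67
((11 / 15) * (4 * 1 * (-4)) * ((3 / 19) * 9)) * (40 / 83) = -12672 / 1577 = -8.04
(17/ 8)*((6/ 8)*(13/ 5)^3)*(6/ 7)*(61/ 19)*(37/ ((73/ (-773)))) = -586452093201/ 19418000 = -30201.47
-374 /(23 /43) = -16082 /23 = -699.22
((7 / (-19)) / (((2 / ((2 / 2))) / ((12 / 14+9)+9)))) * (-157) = 545.37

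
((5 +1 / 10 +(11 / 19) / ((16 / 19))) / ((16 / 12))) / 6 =463 / 640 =0.72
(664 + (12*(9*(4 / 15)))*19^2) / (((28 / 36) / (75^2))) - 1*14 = 559952902 / 7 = 79993271.71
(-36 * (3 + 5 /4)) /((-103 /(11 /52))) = 1683 /5356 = 0.31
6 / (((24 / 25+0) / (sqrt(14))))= 25 * sqrt(14) / 4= 23.39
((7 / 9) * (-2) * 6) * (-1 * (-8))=-224 / 3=-74.67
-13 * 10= -130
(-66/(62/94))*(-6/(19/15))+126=353394/589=599.99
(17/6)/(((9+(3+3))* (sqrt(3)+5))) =17/396 -17* sqrt(3)/1980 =0.03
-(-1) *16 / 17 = 16 / 17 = 0.94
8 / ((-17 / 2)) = -16 / 17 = -0.94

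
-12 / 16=-3 / 4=-0.75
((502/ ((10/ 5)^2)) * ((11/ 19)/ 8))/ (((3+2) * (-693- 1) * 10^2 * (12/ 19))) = -2761/ 66624000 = -0.00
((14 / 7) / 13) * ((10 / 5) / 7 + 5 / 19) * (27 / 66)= 657 / 19019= 0.03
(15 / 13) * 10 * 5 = 750 / 13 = 57.69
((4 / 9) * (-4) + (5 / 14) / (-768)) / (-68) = 57359 / 2193408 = 0.03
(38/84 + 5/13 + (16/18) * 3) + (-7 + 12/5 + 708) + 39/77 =21243527/30030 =707.41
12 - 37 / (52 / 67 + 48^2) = 1850561 / 154420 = 11.98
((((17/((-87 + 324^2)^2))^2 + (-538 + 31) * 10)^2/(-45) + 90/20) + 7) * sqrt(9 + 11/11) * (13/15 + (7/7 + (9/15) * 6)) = -30878812251932331957761883913524307624360698404767 * sqrt(10)/9888794051238540729486406069403561236584675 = -9874548.67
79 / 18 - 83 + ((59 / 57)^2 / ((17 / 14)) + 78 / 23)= -20985617 / 282302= -74.34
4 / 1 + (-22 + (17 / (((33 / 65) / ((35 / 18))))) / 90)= -184721 / 10692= -17.28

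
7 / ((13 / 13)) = 7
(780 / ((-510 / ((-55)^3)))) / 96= 2162875 / 816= 2650.58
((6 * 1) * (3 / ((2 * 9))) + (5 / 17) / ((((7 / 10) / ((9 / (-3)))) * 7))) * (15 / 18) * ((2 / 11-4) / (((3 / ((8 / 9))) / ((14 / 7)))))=-54640 / 35343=-1.55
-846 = -846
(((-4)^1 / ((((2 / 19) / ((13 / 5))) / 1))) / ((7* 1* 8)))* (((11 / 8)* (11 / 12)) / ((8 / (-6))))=29887 / 17920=1.67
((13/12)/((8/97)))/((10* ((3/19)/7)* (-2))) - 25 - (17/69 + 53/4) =-8957399/132480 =-67.61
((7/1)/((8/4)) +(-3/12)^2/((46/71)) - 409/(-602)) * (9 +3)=2841777/55384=51.31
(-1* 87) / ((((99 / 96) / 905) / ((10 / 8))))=-1049800 / 11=-95436.36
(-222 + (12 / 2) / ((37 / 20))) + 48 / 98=-395718 / 1813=-218.27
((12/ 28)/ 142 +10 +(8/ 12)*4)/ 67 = 37781/ 199794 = 0.19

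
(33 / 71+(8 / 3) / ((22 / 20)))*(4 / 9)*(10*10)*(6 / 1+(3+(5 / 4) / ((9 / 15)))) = 90027700 / 63261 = 1423.12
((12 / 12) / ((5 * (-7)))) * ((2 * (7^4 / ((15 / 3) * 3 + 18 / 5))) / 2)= -343 / 93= -3.69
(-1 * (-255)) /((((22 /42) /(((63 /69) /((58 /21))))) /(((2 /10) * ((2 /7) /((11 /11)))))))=67473 /7337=9.20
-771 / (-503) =771 / 503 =1.53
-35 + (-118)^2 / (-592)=-8661 / 148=-58.52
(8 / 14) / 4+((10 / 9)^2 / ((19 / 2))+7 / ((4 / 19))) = 1444565 / 43092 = 33.52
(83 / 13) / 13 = 83 / 169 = 0.49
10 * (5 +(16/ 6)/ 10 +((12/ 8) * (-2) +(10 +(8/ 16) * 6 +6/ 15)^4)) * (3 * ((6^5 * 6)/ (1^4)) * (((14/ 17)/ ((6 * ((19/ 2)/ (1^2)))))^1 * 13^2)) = 4449200525183232/ 40375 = 110196917032.40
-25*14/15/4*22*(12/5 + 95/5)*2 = -16478/3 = -5492.67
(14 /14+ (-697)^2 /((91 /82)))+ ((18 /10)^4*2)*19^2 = 25328838947 /56875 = 445342.22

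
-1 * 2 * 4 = -8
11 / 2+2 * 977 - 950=2019 / 2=1009.50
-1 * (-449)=449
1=1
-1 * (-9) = 9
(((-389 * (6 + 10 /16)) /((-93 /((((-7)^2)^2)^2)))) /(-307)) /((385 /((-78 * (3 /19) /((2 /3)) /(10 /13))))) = 25825037753151 /795621200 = 32458.96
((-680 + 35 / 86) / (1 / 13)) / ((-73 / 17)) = 12916345 / 6278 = 2057.40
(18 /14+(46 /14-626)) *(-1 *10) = 43500 /7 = 6214.29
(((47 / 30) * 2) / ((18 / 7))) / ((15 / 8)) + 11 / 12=12689 / 8100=1.57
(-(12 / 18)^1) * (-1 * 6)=4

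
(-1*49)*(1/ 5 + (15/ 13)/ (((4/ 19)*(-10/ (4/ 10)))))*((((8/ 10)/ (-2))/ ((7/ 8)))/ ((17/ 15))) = -84/ 221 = -0.38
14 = 14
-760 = -760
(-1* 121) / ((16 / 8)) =-121 / 2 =-60.50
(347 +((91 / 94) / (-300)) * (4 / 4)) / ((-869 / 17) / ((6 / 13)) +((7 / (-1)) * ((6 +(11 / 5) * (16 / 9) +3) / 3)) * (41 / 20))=-2.01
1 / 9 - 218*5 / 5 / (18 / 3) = -36.22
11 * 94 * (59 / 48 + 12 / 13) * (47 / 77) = 2966687 / 2184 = 1358.37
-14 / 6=-7 / 3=-2.33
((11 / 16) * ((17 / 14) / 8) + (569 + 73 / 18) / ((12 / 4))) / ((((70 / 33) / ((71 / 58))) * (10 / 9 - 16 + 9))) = -7222132709 / 385602560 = -18.73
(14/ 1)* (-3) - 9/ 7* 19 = -465/ 7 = -66.43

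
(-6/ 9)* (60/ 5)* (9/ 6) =-12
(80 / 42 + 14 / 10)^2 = 120409 / 11025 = 10.92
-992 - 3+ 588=-407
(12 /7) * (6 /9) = 8 /7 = 1.14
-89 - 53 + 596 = 454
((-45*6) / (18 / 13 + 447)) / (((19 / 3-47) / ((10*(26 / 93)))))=152100 / 3674213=0.04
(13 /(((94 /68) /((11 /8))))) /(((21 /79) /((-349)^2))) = 23391760249 /3948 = 5924964.60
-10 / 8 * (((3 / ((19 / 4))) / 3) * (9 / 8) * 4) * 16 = -360 / 19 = -18.95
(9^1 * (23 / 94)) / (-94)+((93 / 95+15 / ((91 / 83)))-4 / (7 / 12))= 594269373 / 76387220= 7.78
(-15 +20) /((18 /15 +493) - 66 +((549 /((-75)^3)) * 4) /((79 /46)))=18515625 /1585666901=0.01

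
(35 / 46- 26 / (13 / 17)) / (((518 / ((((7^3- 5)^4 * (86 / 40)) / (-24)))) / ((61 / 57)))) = 3271542710528807 / 40745880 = 80291374.50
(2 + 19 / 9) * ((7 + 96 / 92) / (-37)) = -185 / 207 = -0.89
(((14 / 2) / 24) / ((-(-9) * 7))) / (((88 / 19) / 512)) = 152 / 297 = 0.51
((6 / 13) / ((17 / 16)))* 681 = 65376 / 221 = 295.82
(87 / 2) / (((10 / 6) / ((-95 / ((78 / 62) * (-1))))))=51243 / 26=1970.88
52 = 52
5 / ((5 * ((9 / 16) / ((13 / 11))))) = 208 / 99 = 2.10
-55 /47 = -1.17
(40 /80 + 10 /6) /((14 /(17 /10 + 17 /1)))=2431 /840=2.89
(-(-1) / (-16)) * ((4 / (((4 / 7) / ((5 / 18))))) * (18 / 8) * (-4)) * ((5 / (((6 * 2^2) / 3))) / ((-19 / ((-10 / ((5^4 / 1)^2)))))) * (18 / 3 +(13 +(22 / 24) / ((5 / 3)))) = 2737 / 152000000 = 0.00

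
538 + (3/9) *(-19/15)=24191/45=537.58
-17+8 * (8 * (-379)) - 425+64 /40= -123482 /5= -24696.40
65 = 65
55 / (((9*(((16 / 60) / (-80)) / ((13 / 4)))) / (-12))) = 71500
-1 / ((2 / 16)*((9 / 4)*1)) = -32 / 9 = -3.56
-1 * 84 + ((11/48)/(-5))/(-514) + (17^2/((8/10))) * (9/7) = 328538597/863520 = 380.46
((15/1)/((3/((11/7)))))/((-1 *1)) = -55/7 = -7.86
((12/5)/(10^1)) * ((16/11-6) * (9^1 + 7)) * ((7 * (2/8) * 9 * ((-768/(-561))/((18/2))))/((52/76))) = -61.12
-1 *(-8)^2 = -64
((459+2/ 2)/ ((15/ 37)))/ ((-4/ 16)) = -13616/ 3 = -4538.67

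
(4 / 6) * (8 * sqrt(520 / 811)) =32 * sqrt(105430) / 2433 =4.27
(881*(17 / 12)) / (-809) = -14977 / 9708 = -1.54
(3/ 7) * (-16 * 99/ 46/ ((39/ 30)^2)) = -237600/ 27209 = -8.73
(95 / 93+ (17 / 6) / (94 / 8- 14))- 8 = -6895 / 837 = -8.24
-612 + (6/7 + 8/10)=-21362/35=-610.34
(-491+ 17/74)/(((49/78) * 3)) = -472121/1813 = -260.41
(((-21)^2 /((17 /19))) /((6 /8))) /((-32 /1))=-2793 /136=-20.54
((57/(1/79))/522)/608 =79/5568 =0.01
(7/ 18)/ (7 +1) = 7/ 144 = 0.05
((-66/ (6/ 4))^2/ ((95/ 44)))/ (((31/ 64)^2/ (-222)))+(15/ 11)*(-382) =-852570287838/ 1004245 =-848966.43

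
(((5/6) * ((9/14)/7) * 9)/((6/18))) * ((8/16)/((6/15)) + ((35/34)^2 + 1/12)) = 1120365/226576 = 4.94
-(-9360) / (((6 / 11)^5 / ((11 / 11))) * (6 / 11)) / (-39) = -8857805 / 972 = -9112.97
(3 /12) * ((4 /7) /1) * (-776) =-776 /7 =-110.86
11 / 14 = 0.79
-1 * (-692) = 692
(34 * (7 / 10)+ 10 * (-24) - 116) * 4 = -6644 / 5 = -1328.80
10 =10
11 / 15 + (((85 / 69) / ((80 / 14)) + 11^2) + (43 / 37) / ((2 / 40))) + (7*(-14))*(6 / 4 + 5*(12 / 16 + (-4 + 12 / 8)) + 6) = 9112241 / 34040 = 267.69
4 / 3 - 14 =-38 / 3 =-12.67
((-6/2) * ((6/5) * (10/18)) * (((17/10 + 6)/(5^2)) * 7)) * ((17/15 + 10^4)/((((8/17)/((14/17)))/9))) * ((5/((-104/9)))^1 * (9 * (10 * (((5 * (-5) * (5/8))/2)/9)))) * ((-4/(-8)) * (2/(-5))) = 15282381807/3328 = 4592061.84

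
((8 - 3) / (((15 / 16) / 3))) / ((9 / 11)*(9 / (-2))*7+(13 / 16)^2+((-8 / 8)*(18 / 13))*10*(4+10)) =-585728 / 8015641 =-0.07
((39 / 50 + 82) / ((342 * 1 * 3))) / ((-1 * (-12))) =4139 / 615600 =0.01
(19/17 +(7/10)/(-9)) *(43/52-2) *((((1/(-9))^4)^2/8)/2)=-97051/54796753964160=-0.00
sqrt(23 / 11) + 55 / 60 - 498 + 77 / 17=-491.11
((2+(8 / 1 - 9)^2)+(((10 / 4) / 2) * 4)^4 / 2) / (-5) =-631 / 10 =-63.10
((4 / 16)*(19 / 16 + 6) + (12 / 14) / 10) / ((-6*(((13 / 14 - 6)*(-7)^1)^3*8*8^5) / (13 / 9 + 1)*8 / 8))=-46387 / 709311112151040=-0.00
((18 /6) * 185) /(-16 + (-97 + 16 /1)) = -555 /97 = -5.72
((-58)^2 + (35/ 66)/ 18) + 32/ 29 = 115935559/ 34452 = 3365.13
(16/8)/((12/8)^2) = 8/9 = 0.89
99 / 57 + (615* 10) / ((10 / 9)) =105198 / 19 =5536.74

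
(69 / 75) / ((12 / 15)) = 1.15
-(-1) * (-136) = -136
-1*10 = -10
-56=-56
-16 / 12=-4 / 3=-1.33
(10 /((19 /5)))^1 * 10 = 26.32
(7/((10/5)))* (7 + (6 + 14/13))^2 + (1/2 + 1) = 695.06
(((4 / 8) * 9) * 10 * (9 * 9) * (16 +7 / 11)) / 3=222345 / 11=20213.18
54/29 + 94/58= 101/29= 3.48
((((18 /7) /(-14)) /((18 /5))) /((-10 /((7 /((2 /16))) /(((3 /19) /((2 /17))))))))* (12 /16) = 19 /119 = 0.16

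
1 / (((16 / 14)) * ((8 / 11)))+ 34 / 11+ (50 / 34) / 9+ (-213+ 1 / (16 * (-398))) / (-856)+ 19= 217482374239 / 9174046464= 23.71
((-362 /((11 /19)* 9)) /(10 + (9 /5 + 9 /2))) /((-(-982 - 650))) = -17195 /6583896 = -0.00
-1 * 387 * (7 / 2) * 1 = -2709 / 2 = -1354.50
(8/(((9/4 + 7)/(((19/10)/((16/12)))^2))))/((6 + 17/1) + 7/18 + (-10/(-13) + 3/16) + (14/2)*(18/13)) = 0.05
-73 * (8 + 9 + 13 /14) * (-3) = 54969 /14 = 3926.36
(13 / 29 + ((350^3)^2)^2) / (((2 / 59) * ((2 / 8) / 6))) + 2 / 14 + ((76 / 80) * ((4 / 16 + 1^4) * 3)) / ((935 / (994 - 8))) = 213697038851970351562500000000028696639 / 89320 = 2392488119704101562500000000000000.00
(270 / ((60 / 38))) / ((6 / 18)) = 513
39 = 39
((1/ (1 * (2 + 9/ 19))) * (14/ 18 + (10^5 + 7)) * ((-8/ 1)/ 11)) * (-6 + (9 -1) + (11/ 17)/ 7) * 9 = -34065849360/ 61523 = -553709.17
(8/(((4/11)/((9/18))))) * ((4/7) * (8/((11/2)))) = 64/7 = 9.14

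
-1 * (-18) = 18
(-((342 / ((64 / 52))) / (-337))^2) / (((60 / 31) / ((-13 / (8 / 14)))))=4646872503 / 581473280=7.99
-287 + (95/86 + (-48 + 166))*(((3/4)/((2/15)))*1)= 263479/688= 382.96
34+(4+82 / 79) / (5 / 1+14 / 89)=1268296 / 36261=34.98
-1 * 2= -2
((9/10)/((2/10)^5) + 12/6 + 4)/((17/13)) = 73281/34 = 2155.32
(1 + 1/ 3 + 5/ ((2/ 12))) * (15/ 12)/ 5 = 47/ 6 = 7.83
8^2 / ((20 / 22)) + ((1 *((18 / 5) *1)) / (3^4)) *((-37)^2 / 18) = 29881 / 405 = 73.78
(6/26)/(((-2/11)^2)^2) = 43923/208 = 211.17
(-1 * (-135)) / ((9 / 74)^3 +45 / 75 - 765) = -91175400 / 516254161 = -0.18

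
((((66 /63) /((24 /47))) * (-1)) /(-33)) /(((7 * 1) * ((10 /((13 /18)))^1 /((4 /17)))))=611 /4048380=0.00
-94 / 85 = -1.11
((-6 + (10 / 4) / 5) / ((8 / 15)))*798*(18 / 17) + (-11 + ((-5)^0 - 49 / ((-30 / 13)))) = -8702.22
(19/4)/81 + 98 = 31771/324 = 98.06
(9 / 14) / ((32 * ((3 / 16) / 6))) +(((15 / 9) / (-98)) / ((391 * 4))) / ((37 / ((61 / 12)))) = 131244319 / 204158304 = 0.64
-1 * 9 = -9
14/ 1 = 14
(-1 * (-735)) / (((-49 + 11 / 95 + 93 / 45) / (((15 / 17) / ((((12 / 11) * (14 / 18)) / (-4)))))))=1346625 / 20621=65.30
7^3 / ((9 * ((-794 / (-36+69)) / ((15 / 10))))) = -3773 / 1588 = -2.38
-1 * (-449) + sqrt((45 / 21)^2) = 3158 / 7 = 451.14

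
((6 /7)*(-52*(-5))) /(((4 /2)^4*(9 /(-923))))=-59995 /42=-1428.45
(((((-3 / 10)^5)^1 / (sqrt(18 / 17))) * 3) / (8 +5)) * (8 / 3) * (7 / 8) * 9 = -5103 * sqrt(34) / 2600000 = -0.01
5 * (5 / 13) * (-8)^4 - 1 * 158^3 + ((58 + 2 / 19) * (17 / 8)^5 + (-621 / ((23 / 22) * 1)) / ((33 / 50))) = -1990450960943 / 505856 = -3934817.34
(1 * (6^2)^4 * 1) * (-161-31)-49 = -322486321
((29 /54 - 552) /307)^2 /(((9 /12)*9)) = 9409 /19683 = 0.48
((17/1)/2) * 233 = 1980.50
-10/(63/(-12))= 40/21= 1.90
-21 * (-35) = 735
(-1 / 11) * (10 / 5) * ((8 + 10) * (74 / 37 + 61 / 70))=-3618 / 385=-9.40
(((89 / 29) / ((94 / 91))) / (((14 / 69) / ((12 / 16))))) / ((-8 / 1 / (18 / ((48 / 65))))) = -46702305 / 1395712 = -33.46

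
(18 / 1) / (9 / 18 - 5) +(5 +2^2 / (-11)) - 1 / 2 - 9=-195 / 22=-8.86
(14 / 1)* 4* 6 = 336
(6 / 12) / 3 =1 / 6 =0.17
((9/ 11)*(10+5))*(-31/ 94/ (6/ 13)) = -18135/ 2068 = -8.77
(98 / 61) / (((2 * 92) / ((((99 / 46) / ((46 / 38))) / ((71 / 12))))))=276507 / 105390554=0.00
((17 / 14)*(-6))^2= 2601 / 49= 53.08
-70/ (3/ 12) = -280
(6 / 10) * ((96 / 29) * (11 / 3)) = 1056 / 145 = 7.28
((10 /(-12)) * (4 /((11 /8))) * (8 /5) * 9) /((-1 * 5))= 384 /55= 6.98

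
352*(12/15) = 1408/5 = 281.60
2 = 2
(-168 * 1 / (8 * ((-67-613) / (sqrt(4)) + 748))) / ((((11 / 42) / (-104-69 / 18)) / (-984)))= -3899469 / 187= -20852.78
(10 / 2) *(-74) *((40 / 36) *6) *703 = -5202200 / 3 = -1734066.67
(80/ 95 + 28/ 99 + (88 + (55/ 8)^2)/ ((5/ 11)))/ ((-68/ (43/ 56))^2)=332448548843/ 8728360058880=0.04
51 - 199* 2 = -347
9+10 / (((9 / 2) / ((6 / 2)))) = 47 / 3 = 15.67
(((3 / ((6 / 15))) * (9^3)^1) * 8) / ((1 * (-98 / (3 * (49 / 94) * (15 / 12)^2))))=-820125 / 752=-1090.59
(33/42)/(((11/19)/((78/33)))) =247/77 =3.21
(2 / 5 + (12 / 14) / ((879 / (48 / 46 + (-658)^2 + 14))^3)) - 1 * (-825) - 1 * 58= 1097349277093446139401 / 10711601649665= 102444929.62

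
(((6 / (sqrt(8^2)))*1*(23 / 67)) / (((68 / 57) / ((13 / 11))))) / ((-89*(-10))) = 0.00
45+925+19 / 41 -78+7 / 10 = 366197 / 410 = 893.16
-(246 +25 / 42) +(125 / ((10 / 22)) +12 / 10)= 6217 / 210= 29.60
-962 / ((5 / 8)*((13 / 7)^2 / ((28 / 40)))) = -101528 / 325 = -312.39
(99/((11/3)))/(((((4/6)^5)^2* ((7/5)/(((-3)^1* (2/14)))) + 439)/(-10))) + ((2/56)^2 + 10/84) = -452450295013/914428174128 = -0.49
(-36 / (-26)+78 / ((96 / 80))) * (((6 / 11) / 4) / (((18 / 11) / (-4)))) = -863 / 39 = -22.13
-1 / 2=-0.50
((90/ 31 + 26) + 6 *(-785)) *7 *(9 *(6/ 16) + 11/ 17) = -131793.53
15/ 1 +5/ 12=185/ 12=15.42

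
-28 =-28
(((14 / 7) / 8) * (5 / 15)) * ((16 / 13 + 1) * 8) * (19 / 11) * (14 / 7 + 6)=20.55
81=81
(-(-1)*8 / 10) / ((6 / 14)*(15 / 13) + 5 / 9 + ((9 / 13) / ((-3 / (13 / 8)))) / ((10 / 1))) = 52416 / 66343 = 0.79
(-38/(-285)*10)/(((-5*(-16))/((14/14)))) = 1/60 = 0.02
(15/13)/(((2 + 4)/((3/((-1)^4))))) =15/26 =0.58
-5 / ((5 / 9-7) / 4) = 90 / 29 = 3.10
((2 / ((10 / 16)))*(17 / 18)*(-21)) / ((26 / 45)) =-1428 / 13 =-109.85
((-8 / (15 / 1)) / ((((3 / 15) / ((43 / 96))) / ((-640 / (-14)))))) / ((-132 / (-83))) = -71380 / 2079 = -34.33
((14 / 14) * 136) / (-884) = -2 / 13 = -0.15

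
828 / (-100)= -207 / 25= -8.28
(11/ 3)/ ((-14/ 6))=-11/ 7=-1.57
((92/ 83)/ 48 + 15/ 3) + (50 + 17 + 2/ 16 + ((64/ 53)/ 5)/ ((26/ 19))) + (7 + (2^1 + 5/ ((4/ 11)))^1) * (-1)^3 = 340202581/ 6862440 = 49.57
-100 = -100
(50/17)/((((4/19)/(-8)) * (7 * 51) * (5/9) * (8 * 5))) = -57/4046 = -0.01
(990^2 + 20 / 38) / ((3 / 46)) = 856607860 / 57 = 15028208.07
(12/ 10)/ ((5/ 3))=18/ 25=0.72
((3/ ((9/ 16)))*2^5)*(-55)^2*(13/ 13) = 1548800/ 3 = 516266.67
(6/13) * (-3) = -18/13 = -1.38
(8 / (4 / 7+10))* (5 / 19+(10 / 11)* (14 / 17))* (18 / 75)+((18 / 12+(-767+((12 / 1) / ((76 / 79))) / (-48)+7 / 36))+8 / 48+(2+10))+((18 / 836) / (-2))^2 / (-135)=-931268012006 / 1236390705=-753.21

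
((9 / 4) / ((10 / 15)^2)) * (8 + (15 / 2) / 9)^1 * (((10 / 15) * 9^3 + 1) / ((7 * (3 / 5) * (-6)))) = -387165 / 448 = -864.21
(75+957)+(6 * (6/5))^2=27096/25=1083.84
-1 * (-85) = 85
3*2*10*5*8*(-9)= -21600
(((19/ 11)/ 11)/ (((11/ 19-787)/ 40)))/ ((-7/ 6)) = 43320/ 6327937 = 0.01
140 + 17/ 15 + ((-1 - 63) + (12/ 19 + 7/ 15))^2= 332840884/ 81225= 4097.76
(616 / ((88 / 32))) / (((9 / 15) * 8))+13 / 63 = 2953 / 63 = 46.87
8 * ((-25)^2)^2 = 3125000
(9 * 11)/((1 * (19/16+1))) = 1584/35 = 45.26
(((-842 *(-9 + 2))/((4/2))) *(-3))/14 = -1263/2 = -631.50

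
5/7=0.71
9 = 9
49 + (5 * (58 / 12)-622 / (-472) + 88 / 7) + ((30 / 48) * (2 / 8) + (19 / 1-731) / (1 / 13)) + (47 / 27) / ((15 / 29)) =-49057740227 / 5352480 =-9165.42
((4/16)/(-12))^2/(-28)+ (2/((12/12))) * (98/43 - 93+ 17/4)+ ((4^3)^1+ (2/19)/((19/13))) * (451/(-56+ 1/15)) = -689.57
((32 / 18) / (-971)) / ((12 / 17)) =-68 / 26217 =-0.00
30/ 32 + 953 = 15263/ 16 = 953.94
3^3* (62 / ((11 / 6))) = 10044 / 11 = 913.09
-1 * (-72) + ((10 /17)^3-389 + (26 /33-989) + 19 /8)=-1689557437 /1297032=-1302.63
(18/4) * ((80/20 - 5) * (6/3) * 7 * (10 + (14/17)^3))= -3268062/4913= -665.19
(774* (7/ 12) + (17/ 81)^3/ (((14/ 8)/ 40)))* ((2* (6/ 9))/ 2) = 3360810721/ 11160261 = 301.14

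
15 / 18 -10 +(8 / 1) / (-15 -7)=-629 / 66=-9.53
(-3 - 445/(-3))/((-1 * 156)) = -109/117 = -0.93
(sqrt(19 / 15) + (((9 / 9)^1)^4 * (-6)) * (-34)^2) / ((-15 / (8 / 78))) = 9248 / 195 - 4 * sqrt(285) / 8775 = 47.42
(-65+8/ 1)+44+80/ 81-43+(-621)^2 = 385585.99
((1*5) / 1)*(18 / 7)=90 / 7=12.86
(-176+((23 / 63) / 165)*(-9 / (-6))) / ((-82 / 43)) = 92.29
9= 9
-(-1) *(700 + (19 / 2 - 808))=-197 / 2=-98.50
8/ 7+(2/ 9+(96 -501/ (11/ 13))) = -342845/ 693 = -494.73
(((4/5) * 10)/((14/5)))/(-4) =-5/7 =-0.71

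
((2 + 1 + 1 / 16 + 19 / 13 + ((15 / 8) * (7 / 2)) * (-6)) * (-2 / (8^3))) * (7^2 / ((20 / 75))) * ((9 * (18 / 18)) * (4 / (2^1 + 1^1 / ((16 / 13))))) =1065603 / 3328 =320.19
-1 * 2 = -2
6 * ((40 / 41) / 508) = 60 / 5207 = 0.01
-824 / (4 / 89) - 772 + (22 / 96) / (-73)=-66947435 / 3504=-19106.00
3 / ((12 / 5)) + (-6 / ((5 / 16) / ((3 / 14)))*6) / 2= -1553 / 140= -11.09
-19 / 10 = -1.90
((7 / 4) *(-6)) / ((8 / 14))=-147 / 8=-18.38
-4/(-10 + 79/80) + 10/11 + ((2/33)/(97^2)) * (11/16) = 2423013611/1790946696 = 1.35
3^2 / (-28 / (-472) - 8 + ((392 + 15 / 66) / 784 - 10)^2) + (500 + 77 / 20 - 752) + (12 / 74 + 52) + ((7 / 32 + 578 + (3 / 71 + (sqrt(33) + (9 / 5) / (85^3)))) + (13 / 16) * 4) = sqrt(33) + 28760070024915716147606947 / 74578954227355683940000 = 391.38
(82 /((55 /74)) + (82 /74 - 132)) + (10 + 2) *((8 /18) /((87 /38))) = -9685309 /531135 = -18.24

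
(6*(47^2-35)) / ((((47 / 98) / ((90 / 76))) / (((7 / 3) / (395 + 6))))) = 67111380 / 358093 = 187.41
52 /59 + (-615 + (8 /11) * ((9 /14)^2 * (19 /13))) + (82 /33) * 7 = -739536445 /1240239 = -596.29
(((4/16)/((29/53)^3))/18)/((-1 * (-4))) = 148877/7024032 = 0.02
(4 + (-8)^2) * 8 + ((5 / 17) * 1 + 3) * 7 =9640 / 17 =567.06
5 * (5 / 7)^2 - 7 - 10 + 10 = -218 / 49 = -4.45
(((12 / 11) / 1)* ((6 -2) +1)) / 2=30 / 11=2.73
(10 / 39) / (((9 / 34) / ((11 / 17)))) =220 / 351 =0.63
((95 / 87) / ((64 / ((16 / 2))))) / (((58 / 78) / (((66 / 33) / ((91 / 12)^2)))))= 3420 / 535717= 0.01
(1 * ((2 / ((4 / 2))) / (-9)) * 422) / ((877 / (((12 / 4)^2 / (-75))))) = 422 / 65775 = 0.01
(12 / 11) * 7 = 84 / 11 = 7.64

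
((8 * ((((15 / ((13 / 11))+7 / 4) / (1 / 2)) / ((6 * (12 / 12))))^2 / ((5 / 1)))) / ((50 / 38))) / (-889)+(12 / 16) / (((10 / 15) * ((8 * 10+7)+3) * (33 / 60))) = -0.01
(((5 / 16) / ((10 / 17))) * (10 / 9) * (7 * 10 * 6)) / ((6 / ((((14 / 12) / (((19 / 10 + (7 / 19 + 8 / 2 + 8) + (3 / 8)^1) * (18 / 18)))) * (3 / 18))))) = 1978375 / 3605796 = 0.55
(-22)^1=-22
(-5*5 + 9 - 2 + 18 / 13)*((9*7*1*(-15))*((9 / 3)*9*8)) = 44089920 / 13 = 3391532.31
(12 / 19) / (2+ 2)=3 / 19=0.16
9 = 9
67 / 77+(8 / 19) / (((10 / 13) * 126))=0.87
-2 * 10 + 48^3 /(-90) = -6244 /5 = -1248.80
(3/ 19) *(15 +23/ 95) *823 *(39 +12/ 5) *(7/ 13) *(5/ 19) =5180337288/ 445835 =11619.40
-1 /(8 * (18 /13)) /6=-13 /864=-0.02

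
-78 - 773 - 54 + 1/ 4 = -3619/ 4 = -904.75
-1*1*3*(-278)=834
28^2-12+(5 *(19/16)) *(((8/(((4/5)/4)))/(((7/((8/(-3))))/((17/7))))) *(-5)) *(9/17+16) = 2782984/147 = 18931.86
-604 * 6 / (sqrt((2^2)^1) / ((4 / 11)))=-7248 / 11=-658.91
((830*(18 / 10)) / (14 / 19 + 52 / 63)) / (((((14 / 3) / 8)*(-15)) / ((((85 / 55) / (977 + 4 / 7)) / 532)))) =-2241 / 6900025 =-0.00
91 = 91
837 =837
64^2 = 4096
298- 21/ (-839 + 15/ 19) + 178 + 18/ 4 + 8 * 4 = 4081237/ 7963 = 512.53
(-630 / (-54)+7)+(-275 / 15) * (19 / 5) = -51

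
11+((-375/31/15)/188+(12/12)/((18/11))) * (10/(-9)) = 2437229/236034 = 10.33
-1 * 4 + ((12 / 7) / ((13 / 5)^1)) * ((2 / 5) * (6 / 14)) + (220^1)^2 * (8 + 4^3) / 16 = 217796.11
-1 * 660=-660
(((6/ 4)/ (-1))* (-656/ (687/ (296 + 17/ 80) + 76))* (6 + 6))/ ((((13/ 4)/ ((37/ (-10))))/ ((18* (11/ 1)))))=-341653108896/ 10052965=-33985.31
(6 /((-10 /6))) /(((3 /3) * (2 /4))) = -7.20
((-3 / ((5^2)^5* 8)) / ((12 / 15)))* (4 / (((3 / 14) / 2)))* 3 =-21 / 3906250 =-0.00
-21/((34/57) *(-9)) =133/34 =3.91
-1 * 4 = -4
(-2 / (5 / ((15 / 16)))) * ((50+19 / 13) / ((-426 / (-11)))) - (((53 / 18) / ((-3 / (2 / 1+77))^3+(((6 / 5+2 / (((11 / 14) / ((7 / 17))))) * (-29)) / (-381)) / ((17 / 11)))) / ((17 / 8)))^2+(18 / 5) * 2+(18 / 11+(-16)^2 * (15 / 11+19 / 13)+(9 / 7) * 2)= 26661807643141584822555510519961 / 46176306126803965070931052080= 577.39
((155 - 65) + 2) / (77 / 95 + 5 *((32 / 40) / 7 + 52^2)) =61180 / 8991719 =0.01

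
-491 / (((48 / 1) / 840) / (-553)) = 9503305 / 2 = 4751652.50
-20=-20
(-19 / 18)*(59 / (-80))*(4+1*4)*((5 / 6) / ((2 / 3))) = 1121 / 144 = 7.78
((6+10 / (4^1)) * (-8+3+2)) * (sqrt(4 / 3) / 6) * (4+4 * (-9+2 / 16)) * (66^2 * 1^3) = 388773 * sqrt(3) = 673374.59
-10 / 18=-5 / 9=-0.56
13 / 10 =1.30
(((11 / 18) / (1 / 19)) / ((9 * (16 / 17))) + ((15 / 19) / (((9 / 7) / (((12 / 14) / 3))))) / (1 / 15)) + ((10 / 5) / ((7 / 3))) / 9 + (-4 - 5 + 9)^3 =1412581 / 344736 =4.10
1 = 1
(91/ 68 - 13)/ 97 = -793/ 6596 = -0.12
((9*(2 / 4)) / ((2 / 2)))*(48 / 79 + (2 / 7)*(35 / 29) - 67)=-1361835 / 4582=-297.21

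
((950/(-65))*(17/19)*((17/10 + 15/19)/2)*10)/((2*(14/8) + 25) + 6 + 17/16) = -643280/140543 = -4.58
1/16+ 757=12113/16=757.06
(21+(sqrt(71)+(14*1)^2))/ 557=sqrt(71)/ 557+217/ 557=0.40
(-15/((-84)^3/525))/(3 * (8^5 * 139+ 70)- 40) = 0.00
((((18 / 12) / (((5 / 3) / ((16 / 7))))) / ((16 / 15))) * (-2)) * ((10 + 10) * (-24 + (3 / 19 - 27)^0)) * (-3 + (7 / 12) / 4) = -141795 / 28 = -5064.11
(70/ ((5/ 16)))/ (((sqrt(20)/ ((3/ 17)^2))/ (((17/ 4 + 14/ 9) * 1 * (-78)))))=-456456 * sqrt(5)/ 1445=-706.34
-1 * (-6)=6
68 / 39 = 1.74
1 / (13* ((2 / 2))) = 0.08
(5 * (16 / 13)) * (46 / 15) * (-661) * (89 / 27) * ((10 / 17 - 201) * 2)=295033553216 / 17901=16481400.66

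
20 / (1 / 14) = 280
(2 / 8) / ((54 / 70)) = 0.32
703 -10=693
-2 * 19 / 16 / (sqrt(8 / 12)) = -19 * sqrt(6) / 16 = -2.91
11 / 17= 0.65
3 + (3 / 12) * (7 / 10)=127 / 40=3.18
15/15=1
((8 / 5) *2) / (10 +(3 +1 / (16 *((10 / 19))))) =512 / 2099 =0.24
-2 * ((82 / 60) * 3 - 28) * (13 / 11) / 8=3107 / 440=7.06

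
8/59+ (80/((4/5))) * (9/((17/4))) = 212536/1003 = 211.90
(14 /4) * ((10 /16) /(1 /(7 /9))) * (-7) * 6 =-1715 /24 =-71.46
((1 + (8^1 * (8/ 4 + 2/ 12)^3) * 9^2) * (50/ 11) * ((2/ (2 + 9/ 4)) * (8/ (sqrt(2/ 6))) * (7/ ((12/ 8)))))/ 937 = 295321600 * sqrt(3)/ 525657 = 973.09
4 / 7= 0.57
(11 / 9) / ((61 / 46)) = 506 / 549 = 0.92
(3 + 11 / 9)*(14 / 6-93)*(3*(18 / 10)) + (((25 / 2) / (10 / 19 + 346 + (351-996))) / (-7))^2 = -65152016063171 / 31517036180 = -2067.20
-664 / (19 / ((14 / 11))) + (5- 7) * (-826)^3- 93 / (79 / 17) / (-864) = 1127119907.54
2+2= 4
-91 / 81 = -1.12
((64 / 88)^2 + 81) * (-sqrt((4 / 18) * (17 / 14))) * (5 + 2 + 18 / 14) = -572170 * sqrt(119) / 17787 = -350.91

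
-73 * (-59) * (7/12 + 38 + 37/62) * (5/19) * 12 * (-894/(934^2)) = -140301063375/256908842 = -546.11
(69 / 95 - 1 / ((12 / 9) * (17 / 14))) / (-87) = -117 / 93670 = -0.00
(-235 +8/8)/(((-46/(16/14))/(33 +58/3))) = 48984/161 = 304.25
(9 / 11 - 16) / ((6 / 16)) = -1336 / 33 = -40.48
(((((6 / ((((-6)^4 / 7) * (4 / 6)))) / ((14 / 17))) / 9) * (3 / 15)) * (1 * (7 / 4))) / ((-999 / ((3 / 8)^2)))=-119 / 368271360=-0.00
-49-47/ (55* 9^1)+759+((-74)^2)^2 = 14843706523/ 495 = 29987285.91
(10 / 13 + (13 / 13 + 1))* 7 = 252 / 13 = 19.38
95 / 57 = 5 / 3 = 1.67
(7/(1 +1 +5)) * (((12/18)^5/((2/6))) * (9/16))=2/9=0.22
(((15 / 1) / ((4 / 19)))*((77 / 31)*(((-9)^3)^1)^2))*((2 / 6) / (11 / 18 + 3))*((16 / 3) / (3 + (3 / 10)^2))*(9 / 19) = 294630890400 / 41509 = 7098000.20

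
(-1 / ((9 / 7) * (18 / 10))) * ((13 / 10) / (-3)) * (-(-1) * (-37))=-3367 / 486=-6.93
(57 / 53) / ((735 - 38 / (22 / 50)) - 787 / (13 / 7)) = 8151 / 1704268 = 0.00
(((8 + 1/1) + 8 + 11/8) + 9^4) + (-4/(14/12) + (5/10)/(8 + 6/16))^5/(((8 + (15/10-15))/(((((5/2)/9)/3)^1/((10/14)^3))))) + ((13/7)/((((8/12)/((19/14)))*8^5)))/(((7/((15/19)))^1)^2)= 15823114026310239419619565/2397652006351824617472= 6599.42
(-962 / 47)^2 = 925444 / 2209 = 418.94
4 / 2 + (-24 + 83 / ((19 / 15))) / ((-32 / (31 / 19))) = -1355 / 11552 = -0.12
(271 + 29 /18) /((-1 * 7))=-38.94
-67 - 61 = -128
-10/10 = -1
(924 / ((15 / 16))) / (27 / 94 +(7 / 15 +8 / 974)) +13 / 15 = 10158532453 / 7849815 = 1294.11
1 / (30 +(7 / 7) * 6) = 1 / 36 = 0.03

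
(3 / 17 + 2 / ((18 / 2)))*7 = 427 / 153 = 2.79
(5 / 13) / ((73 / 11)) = 55 / 949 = 0.06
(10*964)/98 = 4820/49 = 98.37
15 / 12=5 / 4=1.25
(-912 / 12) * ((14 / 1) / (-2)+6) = 76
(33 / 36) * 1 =11 / 12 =0.92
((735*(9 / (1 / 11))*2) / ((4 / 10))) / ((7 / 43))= 2234925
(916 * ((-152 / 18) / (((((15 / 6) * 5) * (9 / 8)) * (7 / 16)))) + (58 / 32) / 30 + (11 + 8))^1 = -561648467 / 453600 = -1238.20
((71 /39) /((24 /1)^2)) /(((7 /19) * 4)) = 1349 /628992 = 0.00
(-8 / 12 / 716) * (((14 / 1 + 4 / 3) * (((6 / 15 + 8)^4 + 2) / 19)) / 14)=-0.27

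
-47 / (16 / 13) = -611 / 16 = -38.19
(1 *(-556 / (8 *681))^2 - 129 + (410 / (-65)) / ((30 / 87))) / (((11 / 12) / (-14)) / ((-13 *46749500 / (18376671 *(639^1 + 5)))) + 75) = -83022135006155450 / 42995880988813881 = -1.93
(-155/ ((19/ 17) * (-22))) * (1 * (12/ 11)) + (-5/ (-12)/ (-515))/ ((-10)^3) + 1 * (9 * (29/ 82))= 1172011756259/ 116504124000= 10.06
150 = 150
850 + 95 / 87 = 74045 / 87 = 851.09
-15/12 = -5/4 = -1.25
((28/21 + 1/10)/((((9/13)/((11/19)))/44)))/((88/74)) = 227513/5130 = 44.35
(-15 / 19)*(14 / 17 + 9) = -2505 / 323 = -7.76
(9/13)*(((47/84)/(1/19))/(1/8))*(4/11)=21432/1001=21.41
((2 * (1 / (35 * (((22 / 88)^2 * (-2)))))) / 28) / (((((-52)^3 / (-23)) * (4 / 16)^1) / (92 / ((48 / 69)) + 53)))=-1311 / 662480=-0.00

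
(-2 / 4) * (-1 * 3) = 3 / 2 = 1.50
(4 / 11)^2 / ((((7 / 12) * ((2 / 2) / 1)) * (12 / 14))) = 32 / 121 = 0.26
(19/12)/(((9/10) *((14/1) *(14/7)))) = 95/1512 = 0.06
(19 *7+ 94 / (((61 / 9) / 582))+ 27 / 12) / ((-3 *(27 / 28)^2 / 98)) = -38463808712 / 133407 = -288319.27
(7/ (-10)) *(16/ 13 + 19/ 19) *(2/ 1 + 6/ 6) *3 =-1827/ 130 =-14.05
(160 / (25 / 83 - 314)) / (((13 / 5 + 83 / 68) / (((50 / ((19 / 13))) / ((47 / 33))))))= -2934880000 / 915245523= -3.21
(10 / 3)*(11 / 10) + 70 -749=-2026 / 3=-675.33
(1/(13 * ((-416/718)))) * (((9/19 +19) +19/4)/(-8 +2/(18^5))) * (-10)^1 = -27876147165/6934173766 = -4.02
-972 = -972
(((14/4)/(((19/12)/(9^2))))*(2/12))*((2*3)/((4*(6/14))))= 3969/38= 104.45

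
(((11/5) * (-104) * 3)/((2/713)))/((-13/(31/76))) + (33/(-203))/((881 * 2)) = 260895807579/33980170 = 7677.88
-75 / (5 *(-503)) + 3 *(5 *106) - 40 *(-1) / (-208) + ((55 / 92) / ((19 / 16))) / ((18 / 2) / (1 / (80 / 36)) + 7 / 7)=190810097575 / 120016806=1589.86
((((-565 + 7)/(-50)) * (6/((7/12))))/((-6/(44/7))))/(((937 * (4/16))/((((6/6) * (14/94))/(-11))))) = 53568/7706825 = 0.01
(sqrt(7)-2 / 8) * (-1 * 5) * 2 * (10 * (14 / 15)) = 70 / 3-280 * sqrt(7) / 3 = -223.60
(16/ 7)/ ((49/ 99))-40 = -12136/ 343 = -35.38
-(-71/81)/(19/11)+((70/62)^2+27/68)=219167921/100570572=2.18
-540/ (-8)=135/ 2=67.50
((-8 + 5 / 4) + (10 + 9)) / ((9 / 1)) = 49 / 36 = 1.36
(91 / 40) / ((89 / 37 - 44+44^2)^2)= 124579 / 196521145960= 0.00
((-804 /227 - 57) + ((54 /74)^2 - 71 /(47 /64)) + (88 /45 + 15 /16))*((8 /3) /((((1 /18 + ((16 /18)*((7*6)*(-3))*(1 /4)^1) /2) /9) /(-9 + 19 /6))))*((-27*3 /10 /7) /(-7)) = -131006528544897 /513249955540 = -255.25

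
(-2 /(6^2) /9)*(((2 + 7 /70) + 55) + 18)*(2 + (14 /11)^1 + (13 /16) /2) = -194509 /114048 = -1.71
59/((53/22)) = 1298/53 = 24.49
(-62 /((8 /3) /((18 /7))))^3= -586376253 /2744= -213693.97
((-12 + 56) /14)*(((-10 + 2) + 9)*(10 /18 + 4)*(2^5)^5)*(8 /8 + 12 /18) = 800690414.39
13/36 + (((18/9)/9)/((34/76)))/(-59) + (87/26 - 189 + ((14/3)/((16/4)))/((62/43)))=-223719998/1212627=-184.49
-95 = -95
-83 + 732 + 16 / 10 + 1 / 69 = 224462 / 345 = 650.61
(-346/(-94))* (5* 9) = 7785/47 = 165.64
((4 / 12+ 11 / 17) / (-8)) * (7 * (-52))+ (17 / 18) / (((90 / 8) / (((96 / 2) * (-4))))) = 65383 / 2295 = 28.49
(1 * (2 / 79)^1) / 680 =1 / 26860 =0.00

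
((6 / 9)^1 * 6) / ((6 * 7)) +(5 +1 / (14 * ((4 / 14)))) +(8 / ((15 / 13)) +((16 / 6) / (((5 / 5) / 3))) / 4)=1999 / 140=14.28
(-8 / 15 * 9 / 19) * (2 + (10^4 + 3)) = -48024 / 19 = -2527.58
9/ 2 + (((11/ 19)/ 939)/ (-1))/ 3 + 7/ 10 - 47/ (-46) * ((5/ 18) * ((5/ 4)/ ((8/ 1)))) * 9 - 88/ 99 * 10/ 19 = 4042561417/ 787858560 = 5.13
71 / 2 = 35.50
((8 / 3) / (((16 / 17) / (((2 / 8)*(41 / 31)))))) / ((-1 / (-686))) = 239071 / 372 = 642.66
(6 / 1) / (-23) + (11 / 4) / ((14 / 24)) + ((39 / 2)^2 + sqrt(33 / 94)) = sqrt(3102) / 94 + 247749 / 644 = 385.30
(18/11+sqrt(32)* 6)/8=9/44+3* sqrt(2)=4.45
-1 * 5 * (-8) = 40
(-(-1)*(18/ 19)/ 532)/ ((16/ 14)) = 9/ 5776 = 0.00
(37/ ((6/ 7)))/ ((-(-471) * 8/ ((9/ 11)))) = 259/ 27632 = 0.01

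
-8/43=-0.19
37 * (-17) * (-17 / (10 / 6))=6415.80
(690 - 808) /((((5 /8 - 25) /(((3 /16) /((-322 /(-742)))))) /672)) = 2101344 /1495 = 1405.58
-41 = -41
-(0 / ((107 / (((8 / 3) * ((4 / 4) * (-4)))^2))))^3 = 0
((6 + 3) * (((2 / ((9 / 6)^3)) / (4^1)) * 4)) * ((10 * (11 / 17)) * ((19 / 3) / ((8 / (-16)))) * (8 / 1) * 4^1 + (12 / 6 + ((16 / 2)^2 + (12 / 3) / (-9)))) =-6260000 / 459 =-13638.34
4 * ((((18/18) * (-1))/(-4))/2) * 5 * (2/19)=5/19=0.26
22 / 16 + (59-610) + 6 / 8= -4391 / 8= -548.88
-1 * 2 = -2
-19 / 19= -1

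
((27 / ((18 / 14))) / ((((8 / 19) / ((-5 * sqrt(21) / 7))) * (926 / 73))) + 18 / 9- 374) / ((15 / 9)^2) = -3348 / 25- 37449 * sqrt(21) / 37040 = -138.55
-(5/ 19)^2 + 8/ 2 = 3.93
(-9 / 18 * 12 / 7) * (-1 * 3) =18 / 7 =2.57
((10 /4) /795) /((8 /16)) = 1 /159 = 0.01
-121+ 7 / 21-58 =-536 / 3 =-178.67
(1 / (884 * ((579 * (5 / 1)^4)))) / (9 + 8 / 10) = 1 / 3134995500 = 0.00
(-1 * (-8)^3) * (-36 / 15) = -1228.80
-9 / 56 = -0.16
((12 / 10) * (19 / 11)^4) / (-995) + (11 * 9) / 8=7204803117 / 582711800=12.36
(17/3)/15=17/45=0.38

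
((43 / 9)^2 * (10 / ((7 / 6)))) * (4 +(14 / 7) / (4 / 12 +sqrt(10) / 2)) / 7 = 1720 * sqrt(10) / 147 +137600 / 1323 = 141.01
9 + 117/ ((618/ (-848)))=-15609/ 103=-151.54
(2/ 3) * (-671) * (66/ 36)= -7381/ 9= -820.11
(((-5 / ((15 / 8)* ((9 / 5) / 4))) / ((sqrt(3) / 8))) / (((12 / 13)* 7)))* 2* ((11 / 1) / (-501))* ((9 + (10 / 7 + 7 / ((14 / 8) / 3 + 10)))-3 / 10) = 877887296* sqrt(3) / 757606689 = 2.01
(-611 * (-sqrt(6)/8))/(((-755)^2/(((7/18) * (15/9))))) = 4277 * sqrt(6)/49250160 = 0.00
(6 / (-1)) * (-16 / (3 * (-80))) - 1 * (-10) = 9.60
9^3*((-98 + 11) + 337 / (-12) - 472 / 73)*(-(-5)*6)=-388108665 / 146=-2658278.53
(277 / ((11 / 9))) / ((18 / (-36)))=-4986 / 11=-453.27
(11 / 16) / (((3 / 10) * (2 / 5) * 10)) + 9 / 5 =1139 / 480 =2.37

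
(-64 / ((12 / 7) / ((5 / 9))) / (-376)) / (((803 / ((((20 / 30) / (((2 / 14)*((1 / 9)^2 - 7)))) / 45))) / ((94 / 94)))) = -98 / 96126327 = -0.00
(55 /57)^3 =166375 /185193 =0.90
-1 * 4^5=-1024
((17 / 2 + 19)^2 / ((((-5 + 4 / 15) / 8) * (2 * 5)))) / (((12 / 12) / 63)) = -571725 / 71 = -8052.46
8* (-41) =-328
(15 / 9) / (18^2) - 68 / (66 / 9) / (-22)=50177 / 117612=0.43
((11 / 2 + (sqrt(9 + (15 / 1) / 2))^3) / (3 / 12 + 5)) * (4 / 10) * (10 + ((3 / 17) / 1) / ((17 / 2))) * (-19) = -1210528 * sqrt(66) / 10115 - 2421056 / 30345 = -1052.04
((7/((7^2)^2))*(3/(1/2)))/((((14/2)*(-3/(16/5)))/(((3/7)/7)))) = -0.00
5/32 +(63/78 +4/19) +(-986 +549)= -3444765/7904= -435.83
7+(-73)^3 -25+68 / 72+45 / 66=-389033.37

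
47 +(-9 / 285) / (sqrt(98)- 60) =21 * sqrt(2) / 332690 +1563661 / 33269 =47.00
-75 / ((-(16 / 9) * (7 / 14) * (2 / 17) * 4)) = 11475 / 64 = 179.30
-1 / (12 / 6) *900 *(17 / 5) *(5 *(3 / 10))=-2295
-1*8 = -8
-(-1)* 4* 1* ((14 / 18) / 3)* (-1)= -28 / 27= -1.04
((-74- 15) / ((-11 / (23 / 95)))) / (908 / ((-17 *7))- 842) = -243593 / 105655770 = -0.00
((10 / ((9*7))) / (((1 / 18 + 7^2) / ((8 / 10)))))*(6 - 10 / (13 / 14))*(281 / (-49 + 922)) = -278752 / 70148169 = -0.00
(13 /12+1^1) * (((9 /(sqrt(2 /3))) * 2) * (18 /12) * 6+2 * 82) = 755.02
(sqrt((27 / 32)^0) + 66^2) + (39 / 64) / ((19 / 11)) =5298541 / 1216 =4357.35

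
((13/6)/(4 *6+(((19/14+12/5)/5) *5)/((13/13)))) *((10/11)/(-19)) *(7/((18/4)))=-63700/10964349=-0.01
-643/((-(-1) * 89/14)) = -9002/89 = -101.15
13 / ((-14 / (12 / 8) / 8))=-78 / 7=-11.14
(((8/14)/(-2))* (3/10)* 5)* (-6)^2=-108/7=-15.43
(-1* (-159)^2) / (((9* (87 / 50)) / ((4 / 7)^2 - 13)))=29073150 / 1421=20459.64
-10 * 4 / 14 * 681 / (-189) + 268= 122728 / 441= 278.29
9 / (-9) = -1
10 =10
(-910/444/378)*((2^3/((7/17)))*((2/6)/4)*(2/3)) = -1105/188811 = -0.01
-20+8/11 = -212/11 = -19.27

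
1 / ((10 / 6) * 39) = 1 / 65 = 0.02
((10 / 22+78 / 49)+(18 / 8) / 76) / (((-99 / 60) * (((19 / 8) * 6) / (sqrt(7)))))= -1700815 * sqrt(7) / 19263321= -0.23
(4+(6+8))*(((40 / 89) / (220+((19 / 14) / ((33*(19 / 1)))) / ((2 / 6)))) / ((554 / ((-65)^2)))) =234234000 / 835268293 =0.28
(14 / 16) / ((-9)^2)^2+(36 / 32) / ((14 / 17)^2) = 1.66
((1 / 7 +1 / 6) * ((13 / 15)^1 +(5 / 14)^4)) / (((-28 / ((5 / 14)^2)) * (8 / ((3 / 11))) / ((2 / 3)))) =-3006445 / 106256812032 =-0.00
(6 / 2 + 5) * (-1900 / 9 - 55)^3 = -109902239000 / 729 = -150757529.49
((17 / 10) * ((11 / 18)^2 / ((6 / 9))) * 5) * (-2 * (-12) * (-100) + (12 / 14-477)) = -4601509 / 336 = -13694.97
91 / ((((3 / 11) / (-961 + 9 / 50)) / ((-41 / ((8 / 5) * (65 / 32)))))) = 303330874 / 75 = 4044411.65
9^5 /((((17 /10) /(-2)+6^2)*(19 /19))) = 1180980 /703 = 1679.91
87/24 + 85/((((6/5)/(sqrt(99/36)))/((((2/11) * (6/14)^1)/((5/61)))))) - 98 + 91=-27/8 + 5185 * sqrt(11)/154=108.29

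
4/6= 2/3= 0.67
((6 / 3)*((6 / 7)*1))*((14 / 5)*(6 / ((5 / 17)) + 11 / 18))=7564 / 75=100.85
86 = 86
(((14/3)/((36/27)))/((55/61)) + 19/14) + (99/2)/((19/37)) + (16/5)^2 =8183561/73150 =111.87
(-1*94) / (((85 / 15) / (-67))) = 18894 / 17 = 1111.41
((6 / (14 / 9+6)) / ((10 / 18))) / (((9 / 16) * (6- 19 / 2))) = -432 / 595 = -0.73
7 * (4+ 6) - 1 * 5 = 65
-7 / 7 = -1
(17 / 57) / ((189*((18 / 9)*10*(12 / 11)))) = 187 / 2585520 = 0.00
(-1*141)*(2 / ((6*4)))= -47 / 4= -11.75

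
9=9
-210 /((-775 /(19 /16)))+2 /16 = 277 /620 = 0.45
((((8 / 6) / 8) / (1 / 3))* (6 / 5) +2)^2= 169 / 25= 6.76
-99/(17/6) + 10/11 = -6364/187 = -34.03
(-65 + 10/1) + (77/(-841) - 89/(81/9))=-491837/7569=-64.98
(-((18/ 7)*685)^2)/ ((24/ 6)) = -38007225/ 49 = -775657.65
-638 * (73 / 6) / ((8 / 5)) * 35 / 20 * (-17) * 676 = 2341624285 / 24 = 97567678.54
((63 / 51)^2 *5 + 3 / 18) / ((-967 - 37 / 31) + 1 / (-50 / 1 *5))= -52386125 / 6505561377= -0.01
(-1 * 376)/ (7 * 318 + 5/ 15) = -1128/ 6679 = -0.17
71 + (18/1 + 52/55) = 4947/55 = 89.95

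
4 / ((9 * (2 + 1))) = 4 / 27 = 0.15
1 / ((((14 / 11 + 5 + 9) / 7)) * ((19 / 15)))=55 / 152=0.36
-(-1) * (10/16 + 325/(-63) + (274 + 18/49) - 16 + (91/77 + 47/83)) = 823245013/3221064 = 255.58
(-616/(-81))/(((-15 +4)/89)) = -4984/81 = -61.53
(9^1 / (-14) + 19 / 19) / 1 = 5 / 14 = 0.36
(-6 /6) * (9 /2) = -9 /2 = -4.50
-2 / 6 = -1 / 3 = -0.33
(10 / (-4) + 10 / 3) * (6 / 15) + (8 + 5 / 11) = 290 / 33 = 8.79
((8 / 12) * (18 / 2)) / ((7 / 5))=30 / 7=4.29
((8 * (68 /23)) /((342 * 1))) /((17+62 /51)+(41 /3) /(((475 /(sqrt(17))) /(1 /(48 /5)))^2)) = 1686835200 /444297123727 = 0.00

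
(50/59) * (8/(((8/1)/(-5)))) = -250/59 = -4.24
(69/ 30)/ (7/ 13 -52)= -0.04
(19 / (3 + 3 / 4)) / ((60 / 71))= 1349 / 225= 6.00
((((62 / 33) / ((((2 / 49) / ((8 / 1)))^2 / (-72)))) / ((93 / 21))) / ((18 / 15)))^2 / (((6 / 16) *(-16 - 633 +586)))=-132230699417600 / 3267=-40474655469.12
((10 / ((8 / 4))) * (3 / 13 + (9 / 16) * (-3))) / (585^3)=-101 / 2776129200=-0.00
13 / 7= 1.86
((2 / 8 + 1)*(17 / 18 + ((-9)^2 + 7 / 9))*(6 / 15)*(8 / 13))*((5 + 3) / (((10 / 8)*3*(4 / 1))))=23824 / 1755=13.57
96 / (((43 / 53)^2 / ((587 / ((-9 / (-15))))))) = 142683.22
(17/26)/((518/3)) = 51/13468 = 0.00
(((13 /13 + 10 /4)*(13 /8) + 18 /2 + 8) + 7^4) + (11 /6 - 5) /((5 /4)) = 581077 /240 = 2421.15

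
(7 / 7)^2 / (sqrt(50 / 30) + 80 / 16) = 3 / 14 - sqrt(15) / 70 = 0.16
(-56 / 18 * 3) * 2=-56 / 3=-18.67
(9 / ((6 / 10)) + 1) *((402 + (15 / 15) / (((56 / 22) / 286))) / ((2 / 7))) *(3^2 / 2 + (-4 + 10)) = 302442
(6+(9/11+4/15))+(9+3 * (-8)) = -1306/165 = -7.92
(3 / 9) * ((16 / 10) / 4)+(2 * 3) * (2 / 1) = 182 / 15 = 12.13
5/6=0.83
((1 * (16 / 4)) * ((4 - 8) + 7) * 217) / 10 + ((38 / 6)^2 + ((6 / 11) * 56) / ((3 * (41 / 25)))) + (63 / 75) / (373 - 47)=306.72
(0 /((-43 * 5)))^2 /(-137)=0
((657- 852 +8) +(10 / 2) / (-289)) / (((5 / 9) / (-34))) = 972864 / 85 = 11445.46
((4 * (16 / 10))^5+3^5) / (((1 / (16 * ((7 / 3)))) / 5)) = 3843146384 / 1875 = 2049678.07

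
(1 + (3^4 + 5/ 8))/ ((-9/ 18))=-661/ 4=-165.25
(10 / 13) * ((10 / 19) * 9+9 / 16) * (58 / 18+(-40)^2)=12913955 / 1976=6535.40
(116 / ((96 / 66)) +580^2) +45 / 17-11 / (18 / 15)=68640539 / 204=336473.23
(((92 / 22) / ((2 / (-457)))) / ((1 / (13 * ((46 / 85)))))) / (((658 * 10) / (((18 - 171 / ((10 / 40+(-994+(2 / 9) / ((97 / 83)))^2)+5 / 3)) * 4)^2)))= -4343949602081456310560420652629664 / 820201245167029226263947074275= -5296.20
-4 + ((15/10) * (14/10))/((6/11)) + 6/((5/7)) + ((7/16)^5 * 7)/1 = 8768401/1048576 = 8.36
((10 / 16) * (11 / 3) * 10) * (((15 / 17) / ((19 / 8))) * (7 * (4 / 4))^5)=46219250 / 323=143093.65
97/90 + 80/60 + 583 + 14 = 599.41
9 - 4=5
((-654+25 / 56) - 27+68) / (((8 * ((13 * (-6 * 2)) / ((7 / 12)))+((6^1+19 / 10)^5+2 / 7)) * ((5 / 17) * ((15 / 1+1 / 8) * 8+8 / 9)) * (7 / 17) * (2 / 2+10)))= -74351752500 / 564309086056639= -0.00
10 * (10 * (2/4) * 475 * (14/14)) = 23750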